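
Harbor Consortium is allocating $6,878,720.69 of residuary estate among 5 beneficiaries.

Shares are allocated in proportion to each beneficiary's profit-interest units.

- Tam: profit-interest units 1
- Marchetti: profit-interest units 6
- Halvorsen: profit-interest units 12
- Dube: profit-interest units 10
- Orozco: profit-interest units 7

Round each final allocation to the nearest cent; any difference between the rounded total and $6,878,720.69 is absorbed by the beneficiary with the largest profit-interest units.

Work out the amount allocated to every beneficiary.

Tam: $191,075.57 · Marchetti: $1,146,453.45 · Halvorsen: $2,292,906.90 · Dube: $1,910,755.75 · Orozco: $1,337,529.02

Total profit-interest units = 1 + 6 + 12 + 10 + 7 = 36.
Raw shares: Tam 191,075.5747; Marchetti 1,146,453.4483; Halvorsen 2,292,906.8967; Dube 1,910,755.7472; Orozco 1,337,529.0231.
At nearest cent: Tam $191,075.57; Marchetti $1,146,453.45; Halvorsen $2,292,906.90; Dube $1,910,755.75; Orozco $1,337,529.02. Sum = $6,878,720.69.
Sum already equals the total — no adjustment.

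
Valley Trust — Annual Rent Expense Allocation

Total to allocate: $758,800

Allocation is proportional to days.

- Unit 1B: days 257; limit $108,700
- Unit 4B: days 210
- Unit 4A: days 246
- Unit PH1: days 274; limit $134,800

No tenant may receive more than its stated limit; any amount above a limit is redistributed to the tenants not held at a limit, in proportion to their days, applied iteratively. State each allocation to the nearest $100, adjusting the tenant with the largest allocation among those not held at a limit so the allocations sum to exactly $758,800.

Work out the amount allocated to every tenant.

Total days = 987.
Unconstrained shares: Unit 1B 197,580.14; Unit 4B 161,446.81; Unit 4A 189,123.40; Unit PH1 210,649.65.
Held at cap: Unit 1B ($108,700), Unit PH1 ($134,800); remaining pool $515,300 reallocated over remaining days 456.
Shares after redistribution: Unit 4B 237,309.21 → $237,300; Unit 4A 277,990.79 → $278,000.

Unit 1B: $108,700 · Unit 4B: $237,300 · Unit 4A: $278,000 · Unit PH1: $134,800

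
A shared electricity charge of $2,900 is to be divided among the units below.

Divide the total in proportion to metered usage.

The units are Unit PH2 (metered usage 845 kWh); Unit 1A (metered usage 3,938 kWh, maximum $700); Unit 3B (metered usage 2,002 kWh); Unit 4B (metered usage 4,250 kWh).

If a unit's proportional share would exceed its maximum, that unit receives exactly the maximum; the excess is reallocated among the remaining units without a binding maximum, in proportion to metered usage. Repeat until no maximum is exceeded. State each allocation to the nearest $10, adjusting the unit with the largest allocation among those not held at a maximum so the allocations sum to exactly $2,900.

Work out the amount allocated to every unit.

Unit PH2: $260 | Unit 1A: $700 | Unit 3B: $620 | Unit 4B: $1,320

Total metered usage = 11,035.
Pro-rata shares before constraints: Unit PH2 222.07; Unit 1A 1,034.91; Unit 3B 526.13; Unit 4B 1,116.90.
Capped: Unit 1A ($700); remaining pool $2,200 reallocated over remaining metered usage 7,097.
Redistributed shares: Unit PH2 261.94 → $260; Unit 3B 620.60 → $620; Unit 4B 1,317.46 → $1,320.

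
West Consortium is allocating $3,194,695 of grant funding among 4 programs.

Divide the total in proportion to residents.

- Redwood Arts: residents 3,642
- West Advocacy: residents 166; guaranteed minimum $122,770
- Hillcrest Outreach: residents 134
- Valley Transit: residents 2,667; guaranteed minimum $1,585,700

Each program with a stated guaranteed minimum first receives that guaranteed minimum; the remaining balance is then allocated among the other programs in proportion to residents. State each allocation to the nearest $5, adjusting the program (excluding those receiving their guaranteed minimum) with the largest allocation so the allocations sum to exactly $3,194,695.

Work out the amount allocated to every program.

Guaranteed amounts: West Advocacy $122,770; Valley Transit $1,585,700. Residual $1,486,225.
Residual split over remaining residents 3,776: Redwood Arts 1,433,482.91 → $1,433,485; Hillcrest Outreach 52,742.09 → $52,740.

Redwood Arts: $1,433,485 | West Advocacy: $122,770 | Hillcrest Outreach: $52,740 | Valley Transit: $1,585,700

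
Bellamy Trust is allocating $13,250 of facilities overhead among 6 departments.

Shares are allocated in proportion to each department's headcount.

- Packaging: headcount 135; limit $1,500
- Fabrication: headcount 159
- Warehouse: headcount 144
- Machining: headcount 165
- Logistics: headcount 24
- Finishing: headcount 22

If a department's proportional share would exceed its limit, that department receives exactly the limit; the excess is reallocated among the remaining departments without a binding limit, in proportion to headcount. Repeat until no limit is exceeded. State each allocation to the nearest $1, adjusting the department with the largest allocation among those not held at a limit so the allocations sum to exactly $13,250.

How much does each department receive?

Total headcount = 649.
Pro-rata shares before constraints: Packaging 2,756.16; Fabrication 3,246.15; Warehouse 2,939.91; Machining 3,368.64; Logistics 489.98; Finishing 449.15.
Cap binds for Packaging ($1,500); residual $11,750 reallocated over remaining headcount 514.
Redistributed shares: Fabrication 3,634.73 → $3,635; Warehouse 3,291.83 → $3,292; Machining 3,771.89 → $3,772; Logistics 548.64 → $549; Finishing 502.92 → $503.
Rounding difference −$1 applied to Machining → $3,771.

Packaging: $1,500 | Fabrication: $3,635 | Warehouse: $3,292 | Machining: $3,771 | Logistics: $549 | Finishing: $503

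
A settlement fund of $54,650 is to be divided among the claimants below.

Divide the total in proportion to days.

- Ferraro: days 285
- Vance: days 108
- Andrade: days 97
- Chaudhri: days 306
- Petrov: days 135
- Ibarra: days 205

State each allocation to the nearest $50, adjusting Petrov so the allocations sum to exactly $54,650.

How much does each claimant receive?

Sum of days: 1,136.
Pro-rata amounts: Ferraro 285/1,136 × $54,650 = 13,710.61; Vance 108/1,136 × $54,650 = 5,195.60; Andrade 97/1,136 × $54,650 = 4,666.42; Chaudhri 306/1,136 × $54,650 = 14,720.86; Petrov 135/1,136 × $54,650 = 6,494.50; Ibarra 205/1,136 × $54,650 = 9,862.02.
At nearest $50: Ferraro $13,700; Vance $5,200; Andrade $4,650; Chaudhri $14,700; Petrov $6,500; Ibarra $9,850. Sum = $54,600.
Difference $54,650 − $54,600 = +$50 applied to Petrov: Petrov becomes $6,550.

Ferraro: $13,700; Vance: $5,200; Andrade: $4,650; Chaudhri: $14,700; Petrov: $6,550; Ibarra: $9,850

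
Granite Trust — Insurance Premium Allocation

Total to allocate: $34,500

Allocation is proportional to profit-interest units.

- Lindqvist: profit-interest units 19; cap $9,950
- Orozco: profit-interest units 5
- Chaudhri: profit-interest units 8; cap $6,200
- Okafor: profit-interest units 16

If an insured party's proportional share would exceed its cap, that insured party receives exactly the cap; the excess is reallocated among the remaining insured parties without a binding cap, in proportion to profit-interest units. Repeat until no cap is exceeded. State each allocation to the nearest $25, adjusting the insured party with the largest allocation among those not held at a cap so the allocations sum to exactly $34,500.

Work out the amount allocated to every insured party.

Combined profit-interest units = 48.
Proportional shares (ignoring caps): Lindqvist 13,656.25; Orozco 3,593.75; Chaudhri 5,750.00; Okafor 11,500.00.
Cap binds for Lindqvist ($9,950); residual $24,550 reallocated over remaining profit-interest units 29.
Cap binds for Chaudhri ($6,200); residual $18,350 reallocated over remaining profit-interest units 21.
Shares after redistribution: Orozco 4,369.05 → $4,375; Okafor 13,980.95 → $13,975.

Lindqvist: $9,950; Orozco: $4,375; Chaudhri: $6,200; Okafor: $13,975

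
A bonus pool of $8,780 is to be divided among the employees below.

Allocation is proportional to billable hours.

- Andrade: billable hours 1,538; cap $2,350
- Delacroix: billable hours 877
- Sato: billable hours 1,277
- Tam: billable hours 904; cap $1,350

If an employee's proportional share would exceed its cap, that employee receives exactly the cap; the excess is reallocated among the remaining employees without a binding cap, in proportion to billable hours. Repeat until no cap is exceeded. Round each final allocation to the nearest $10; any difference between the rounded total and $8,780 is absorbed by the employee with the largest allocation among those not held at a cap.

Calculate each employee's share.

Andrade: $2,350; Delacroix: $2,070; Sato: $3,010; Tam: $1,350

Total billable hours = 4,596.
Proportional shares (ignoring caps): Andrade 2,938.13; Delacroix 1,675.38; Sato 2,439.53; Tam 1,726.96.
Held at cap: Andrade ($2,350), Tam ($1,350); residual $5,080 reallocated over remaining billable hours 2,154.
Remaining shares: Delacroix 2,068.32 → $2,070; Sato 3,011.68 → $3,010.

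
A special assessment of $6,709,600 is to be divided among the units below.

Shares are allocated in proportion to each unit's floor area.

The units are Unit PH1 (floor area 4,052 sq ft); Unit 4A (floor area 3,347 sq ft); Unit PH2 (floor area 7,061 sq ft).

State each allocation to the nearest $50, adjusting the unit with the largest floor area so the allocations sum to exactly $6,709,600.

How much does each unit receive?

Total floor area = 4,052 + 3,347 + 7,061 = 14,460.
Raw shares: Unit PH1 1,880,172.84; Unit 4A 1,553,045.03; Unit PH2 3,276,382.13.
At nearest $50: Unit PH1 $1,880,150; Unit 4A $1,553,050; Unit PH2 $3,276,400. Sum = $6,709,600.
Sum already equals the total — no adjustment.

Unit PH1: $1,880,150 · Unit 4A: $1,553,050 · Unit PH2: $3,276,400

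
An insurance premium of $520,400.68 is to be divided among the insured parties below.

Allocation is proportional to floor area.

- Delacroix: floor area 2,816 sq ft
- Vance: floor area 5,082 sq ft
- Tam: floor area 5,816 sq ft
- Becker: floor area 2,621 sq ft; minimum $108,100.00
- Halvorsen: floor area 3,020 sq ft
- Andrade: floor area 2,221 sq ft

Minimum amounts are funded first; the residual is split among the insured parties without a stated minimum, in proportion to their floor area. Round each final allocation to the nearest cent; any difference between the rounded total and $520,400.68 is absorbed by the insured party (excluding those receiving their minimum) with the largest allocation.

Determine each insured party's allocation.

Guaranteed amounts: Becker $108,100.00. Residual $412,300.68.
Residual split over remaining floor area 18,955: Delacroix 61,252.3722 → $61,252.37; Vance 110,541.3904 → $110,541.39; Tam 126,507.0301 → $126,507.03; Halvorsen 65,689.6889 → $65,689.69; Andrade 48,310.1984 → $48,310.20.

Delacroix: $61,252.37 | Vance: $110,541.39 | Tam: $126,507.03 | Becker: $108,100.00 | Halvorsen: $65,689.69 | Andrade: $48,310.20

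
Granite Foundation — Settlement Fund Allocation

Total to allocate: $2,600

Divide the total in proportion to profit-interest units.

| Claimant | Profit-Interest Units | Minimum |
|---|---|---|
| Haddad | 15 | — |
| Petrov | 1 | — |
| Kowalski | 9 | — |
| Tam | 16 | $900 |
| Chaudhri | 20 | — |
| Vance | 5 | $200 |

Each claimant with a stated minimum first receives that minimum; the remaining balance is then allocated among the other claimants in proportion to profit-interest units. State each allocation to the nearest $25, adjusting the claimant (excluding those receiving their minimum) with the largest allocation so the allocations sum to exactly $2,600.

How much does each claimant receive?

Haddad: $500 · Petrov: $25 · Kowalski: $300 · Tam: $900 · Chaudhri: $675 · Vance: $200

Guaranteed amounts: Tam $900; Vance $200. Balance $1,500.
Balance split over remaining profit-interest units 45: Haddad 500.00 → $500; Petrov 33.33 → $25; Kowalski 300.00 → $300; Chaudhri 666.67 → $675.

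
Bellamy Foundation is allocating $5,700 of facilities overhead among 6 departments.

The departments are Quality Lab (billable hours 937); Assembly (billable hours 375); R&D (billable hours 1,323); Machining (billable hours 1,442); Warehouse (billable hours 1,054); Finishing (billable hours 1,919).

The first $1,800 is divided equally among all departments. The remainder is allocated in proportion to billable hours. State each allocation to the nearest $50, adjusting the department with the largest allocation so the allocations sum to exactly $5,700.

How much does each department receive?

Quality Lab: $800; Assembly: $500; R&D: $1,050; Machining: $1,100; Warehouse: $900; Finishing: $1,350

Equal tier: $1,800 ÷ 6 = $300 apiece.
Remainder $3,900 by billable hours (total 7,050): Quality Lab 518.34 → $500; Assembly 207.45 → $200; R&D 731.87 → $750; Machining 797.70 → $800; Warehouse 583.06 → $600; Finishing 1,061.57 → $1,050.
Totals: Quality Lab $300 + $500 = $800; Assembly $300 + $200 = $500; R&D $300 + $750 = $1,050; Machining $300 + $800 = $1,100; Warehouse $300 + $600 = $900; Finishing $300 + $1,050 = $1,350.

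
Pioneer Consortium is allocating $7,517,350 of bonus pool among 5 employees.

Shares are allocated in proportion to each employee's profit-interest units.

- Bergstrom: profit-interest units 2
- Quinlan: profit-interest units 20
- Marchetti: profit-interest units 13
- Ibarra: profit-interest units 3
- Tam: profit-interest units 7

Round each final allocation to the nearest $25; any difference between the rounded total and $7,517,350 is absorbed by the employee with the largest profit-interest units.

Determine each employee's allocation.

Total profit-interest units = 2 + 20 + 13 + 3 + 7 = 45.
Pro-rata amounts: Bergstrom 334,104.44; Quinlan 3,341,044.44; Marchetti 2,171,678.89; Ibarra 501,156.67; Tam 1,169,365.56.
At nearest $25: Bergstrom $334,100; Quinlan $3,341,050; Marchetti $2,171,675; Ibarra $501,150; Tam $1,169,375. Sum = $7,517,350.
No rounding difference to absorb.

Bergstrom: $334,100 · Quinlan: $3,341,050 · Marchetti: $2,171,675 · Ibarra: $501,150 · Tam: $1,169,375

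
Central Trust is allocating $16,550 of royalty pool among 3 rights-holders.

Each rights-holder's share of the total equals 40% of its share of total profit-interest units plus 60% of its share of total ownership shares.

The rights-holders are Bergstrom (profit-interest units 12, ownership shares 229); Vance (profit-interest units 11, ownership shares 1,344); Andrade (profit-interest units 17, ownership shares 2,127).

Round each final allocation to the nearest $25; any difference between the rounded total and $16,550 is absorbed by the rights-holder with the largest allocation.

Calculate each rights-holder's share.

Totals — profit-interest units 40, ownership shares 3,700.
Blended shares (40% profit-interest units + 60% ownership shares): Bergstrom 0.1571; Vance 0.3279; Andrade 0.5149.
Proportional shares: Bergstrom 2,600.59; Vance 5,427.51; Andrade 8,521.91.
After rounding ($25): Bergstrom $2,600; Vance $5,425; Andrade $8,525. Sum = $16,550.
Sum already equals the total — no adjustment.

Bergstrom: $2,600 | Vance: $5,425 | Andrade: $8,525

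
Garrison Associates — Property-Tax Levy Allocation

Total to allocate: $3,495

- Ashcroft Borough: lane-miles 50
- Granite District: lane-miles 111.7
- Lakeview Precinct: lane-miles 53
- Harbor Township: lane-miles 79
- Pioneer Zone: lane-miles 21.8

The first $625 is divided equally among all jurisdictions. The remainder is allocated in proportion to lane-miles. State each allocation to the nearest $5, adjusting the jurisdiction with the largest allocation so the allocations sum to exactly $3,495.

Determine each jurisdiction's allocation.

Ashcroft Borough: $580 · Granite District: $1,140 · Lakeview Precinct: $605 · Harbor Township: $845 · Pioneer Zone: $325

First tranche $625 split equally: $125 each.
Remainder $2,870 by lane-miles (total 315.5): Ashcroft Borough 454.83 → $455; Granite District 1,016.10 → $1,015; Lakeview Precinct 482.12 → $480; Harbor Township 718.64 → $720; Pioneer Zone 198.31 → $200.
Totals: Ashcroft Borough $125 + $455 = $580; Granite District $125 + $1,015 = $1,140; Lakeview Precinct $125 + $480 = $605; Harbor Township $125 + $720 = $845; Pioneer Zone $125 + $200 = $325.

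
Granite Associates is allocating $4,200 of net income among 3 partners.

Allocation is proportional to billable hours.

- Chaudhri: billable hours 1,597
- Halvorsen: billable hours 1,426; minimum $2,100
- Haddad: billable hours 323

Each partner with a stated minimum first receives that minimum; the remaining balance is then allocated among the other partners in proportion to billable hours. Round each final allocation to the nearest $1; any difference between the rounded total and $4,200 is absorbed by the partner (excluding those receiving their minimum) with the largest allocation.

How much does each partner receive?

Minimums first: Halvorsen $2,100. Balance $2,100.
Balance split over remaining billable hours 1,920: Chaudhri 1,746.72 → $1,747; Haddad 353.28 → $353.

Chaudhri: $1,747; Halvorsen: $2,100; Haddad: $353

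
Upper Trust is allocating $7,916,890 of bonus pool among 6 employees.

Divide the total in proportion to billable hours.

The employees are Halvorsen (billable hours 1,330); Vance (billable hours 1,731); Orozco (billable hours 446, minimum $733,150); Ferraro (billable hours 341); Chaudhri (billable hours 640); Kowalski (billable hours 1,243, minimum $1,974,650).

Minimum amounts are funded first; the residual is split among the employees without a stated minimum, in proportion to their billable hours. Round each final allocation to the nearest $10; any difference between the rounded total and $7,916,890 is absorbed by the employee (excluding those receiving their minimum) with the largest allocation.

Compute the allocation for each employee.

Minimums first: Orozco $733,150; Kowalski $1,974,650. Balance $5,209,090.
Balance split over remaining billable hours 4,042: Halvorsen 1,714,025.16 → $1,714,030; Vance 2,230,810.19 → $2,230,810; Ferraro 439,460.59 → $439,460; Chaudhri 824,794.06 → $824,790.

Halvorsen: $1,714,030; Vance: $2,230,810; Orozco: $733,150; Ferraro: $439,460; Chaudhri: $824,790; Kowalski: $1,974,650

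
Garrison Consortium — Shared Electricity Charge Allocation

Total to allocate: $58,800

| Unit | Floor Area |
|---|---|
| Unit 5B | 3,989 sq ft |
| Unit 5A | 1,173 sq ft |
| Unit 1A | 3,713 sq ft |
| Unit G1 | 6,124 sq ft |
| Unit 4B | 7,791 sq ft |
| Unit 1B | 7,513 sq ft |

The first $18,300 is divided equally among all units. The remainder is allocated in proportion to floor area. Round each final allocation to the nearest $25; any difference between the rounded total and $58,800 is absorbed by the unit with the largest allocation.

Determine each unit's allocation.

Unit 5B: $8,375 | Unit 5A: $4,625 | Unit 1A: $8,000 | Unit G1: $11,225 | Unit 4B: $13,475 | Unit 1B: $13,100

First tranche $18,300 split equally: $3,050 each.
Remainder $40,500 by floor area (total 30,303): Unit 5B 5,331.30 → $5,325; Unit 5A 1,567.72 → $1,575; Unit 1A 4,962.43 → $4,950; Unit G1 8,184.73 → $8,175; Unit 4B 10,412.68 → $10,425; Unit 1B 10,041.13 → $10,050.
Totals: Unit 5B $3,050 + $5,325 = $8,375; Unit 5A $3,050 + $1,575 = $4,625; Unit 1A $3,050 + $4,950 = $8,000; Unit G1 $3,050 + $8,175 = $11,225; Unit 4B $3,050 + $10,425 = $13,475; Unit 1B $3,050 + $10,050 = $13,100.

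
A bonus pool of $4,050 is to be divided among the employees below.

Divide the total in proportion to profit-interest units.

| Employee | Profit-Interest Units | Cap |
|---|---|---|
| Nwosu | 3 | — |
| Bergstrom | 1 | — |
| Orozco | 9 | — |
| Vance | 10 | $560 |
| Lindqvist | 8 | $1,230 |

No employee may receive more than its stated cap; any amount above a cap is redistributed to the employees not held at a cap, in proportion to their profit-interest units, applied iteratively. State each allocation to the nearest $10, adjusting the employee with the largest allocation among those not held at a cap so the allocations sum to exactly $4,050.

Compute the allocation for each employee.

Nwosu: $520 · Bergstrom: $170 · Orozco: $1,570 · Vance: $560 · Lindqvist: $1,230

Profit-interest units total: 31.
Proportional shares (ignoring caps): Nwosu 391.94; Bergstrom 130.65; Orozco 1,175.81; Vance 1,306.45; Lindqvist 1,045.16.
Cap binds for Vance ($560); residual $3,490 reallocated over remaining profit-interest units 21.
Cap binds for Lindqvist ($1,230); residual $2,260 reallocated over remaining profit-interest units 13.
Redistributed shares: Nwosu 521.54 → $520; Bergstrom 173.85 → $170; Orozco 1,564.62 → $1,560.
Rounding difference +$10 applied to Orozco → $1,570.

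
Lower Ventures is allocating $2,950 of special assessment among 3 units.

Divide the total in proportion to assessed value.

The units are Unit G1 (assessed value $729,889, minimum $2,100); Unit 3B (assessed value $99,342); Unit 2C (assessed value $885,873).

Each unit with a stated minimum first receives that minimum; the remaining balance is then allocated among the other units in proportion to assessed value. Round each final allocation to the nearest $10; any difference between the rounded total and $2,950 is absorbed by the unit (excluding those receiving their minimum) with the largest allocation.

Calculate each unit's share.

Guaranteed amounts: Unit G1 $2,100. Residual $850.
Residual split over remaining assessed value 985,215: Unit 3B 85.71 → $90; Unit 2C 764.29 → $760.

Unit G1: $2,100 | Unit 3B: $90 | Unit 2C: $760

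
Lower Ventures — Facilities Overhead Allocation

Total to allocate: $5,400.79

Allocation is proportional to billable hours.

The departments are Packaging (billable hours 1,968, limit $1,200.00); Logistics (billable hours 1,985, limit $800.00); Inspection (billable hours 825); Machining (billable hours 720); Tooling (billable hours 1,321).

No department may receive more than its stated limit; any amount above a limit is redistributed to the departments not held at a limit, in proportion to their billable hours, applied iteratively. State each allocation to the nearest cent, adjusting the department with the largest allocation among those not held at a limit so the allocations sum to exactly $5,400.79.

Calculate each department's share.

Packaging: $1,200.00 | Logistics: $800.00 | Inspection: $978.94 | Machining: $854.35 | Tooling: $1,567.50

Combined billable hours = 6,819.
Unconstrained shares: Packaging 1,558.6970; Logistics 1,572.1613; Inspection 653.4172; Machining 570.25499; Tooling 1,046.2595.
Capped: Packaging ($1,200.00), Logistics ($800.00); balance $3,400.79 reallocated over remaining billable hours 2,866.
Shares after redistribution: Inspection 978.9434 → $978.94; Machining 854.3506 → $854.35; Tooling 1,567.4960 → $1,567.50.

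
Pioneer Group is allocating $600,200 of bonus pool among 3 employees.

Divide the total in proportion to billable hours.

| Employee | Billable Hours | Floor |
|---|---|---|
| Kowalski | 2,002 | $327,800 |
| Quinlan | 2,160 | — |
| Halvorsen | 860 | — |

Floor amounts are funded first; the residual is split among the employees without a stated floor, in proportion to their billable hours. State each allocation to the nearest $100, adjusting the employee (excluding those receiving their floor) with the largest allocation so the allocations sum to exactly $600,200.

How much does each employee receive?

Guaranteed amounts: Kowalski $327,800. Remaining pool $272,400.
Remaining pool split over remaining billable hours 3,020: Quinlan 194,829.14 → $194,800; Halvorsen 77,570.86 → $77,600.

Kowalski: $327,800 | Quinlan: $194,800 | Halvorsen: $77,600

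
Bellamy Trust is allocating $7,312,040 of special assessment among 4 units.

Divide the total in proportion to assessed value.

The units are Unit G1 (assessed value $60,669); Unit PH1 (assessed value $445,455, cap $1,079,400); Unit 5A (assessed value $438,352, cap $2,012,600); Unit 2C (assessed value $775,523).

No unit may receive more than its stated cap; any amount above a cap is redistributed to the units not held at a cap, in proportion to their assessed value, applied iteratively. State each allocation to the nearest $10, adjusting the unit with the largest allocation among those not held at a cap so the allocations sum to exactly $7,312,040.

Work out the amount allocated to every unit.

Unit G1: $306,180 · Unit PH1: $1,079,400 · Unit 5A: $2,012,600 · Unit 2C: $3,913,860

Combined assessed value = 1,719,999.
Pro-rata shares before constraints: Unit G1 257,915.36; Unit PH1 1,893,713.18; Unit 5A 1,863,516.99; Unit 2C 3,296,894.47.
Cap binds for Unit PH1 ($1,079,400); balance $6,232,640 reallocated over remaining assessed value 1,274,544.
Cap binds for Unit 5A ($2,012,600); balance $4,220,040 reallocated over remaining assessed value 836,192.
Redistributed shares: Unit G1 306,180.41 → $306,180; Unit 2C 3,913,859.59 → $3,913,860.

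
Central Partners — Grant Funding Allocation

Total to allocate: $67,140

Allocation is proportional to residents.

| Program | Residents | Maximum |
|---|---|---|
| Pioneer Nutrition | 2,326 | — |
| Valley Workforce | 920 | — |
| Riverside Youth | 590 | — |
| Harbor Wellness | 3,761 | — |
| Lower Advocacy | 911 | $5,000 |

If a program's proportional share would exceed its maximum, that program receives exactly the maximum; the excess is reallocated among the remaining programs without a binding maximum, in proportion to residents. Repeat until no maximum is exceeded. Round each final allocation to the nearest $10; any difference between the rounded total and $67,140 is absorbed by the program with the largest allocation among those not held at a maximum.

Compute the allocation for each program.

Pioneer Nutrition: $19,030 | Valley Workforce: $7,530 | Riverside Youth: $4,830 | Harbor Wellness: $30,750 | Lower Advocacy: $5,000

Residents total: 8,508.
Pro-rata shares before constraints: Pioneer Nutrition 18,355.39; Valley Workforce 7,260.08; Riverside Youth 4,655.92; Harbor Wellness 29,679.54; Lower Advocacy 7,189.06.
Capped: Lower Advocacy ($5,000); balance $62,140 reallocated over remaining residents 7,597.
Remaining shares: Pioneer Nutrition 19,025.62 → $19,030; Valley Workforce 7,525.18 → $7,530; Riverside Youth 4,825.93 → $4,830; Harbor Wellness 30,763.27 → $30,760.
Rounding difference −$10 applied to Harbor Wellness → $30,750.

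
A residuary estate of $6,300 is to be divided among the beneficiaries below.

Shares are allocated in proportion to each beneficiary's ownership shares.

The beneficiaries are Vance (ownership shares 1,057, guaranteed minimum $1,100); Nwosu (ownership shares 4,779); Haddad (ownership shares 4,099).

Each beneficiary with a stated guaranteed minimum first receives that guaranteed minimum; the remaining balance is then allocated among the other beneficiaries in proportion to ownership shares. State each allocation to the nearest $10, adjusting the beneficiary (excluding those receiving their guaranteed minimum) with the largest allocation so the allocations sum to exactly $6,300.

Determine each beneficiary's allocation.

Guaranteed amounts: Vance $1,100. Residual $5,200.
Residual split over remaining ownership shares 8,878: Nwosu 2,799.14 → $2,800; Haddad 2,400.86 → $2,400.

Vance: $1,100 | Nwosu: $2,800 | Haddad: $2,400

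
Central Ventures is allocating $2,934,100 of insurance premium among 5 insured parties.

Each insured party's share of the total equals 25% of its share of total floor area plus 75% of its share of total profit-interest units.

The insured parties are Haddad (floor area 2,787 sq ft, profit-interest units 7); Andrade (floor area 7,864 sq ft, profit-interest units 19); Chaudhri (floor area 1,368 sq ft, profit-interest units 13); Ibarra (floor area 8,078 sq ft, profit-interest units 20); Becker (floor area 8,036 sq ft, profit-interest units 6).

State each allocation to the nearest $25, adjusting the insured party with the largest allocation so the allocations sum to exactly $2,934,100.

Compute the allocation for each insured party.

Floor area total 28,133; profit-interest units total 65.
Combined weights (25% floor area + 75% profit-interest units): Haddad 0.1055; Andrade 0.2891; Chaudhri 0.1622; Ibarra 0.3026; Becker 0.1406.
Pro-rata amounts: Haddad 309,651.77; Andrade 848,286.79; Chaudhri 475,783.51; Ibarra 887,721.51; Becker 412,656.42.
After rounding ($25): Haddad $309,650; Andrade $848,275; Chaudhri $475,775; Ibarra $887,725; Becker $412,650. Sum = $2,934,075.
Difference $2,934,100 − $2,934,075 = +$25 applied to largest allocation (Ibarra): Ibarra becomes $887,750.

Haddad: $309,650; Andrade: $848,275; Chaudhri: $475,775; Ibarra: $887,750; Becker: $412,650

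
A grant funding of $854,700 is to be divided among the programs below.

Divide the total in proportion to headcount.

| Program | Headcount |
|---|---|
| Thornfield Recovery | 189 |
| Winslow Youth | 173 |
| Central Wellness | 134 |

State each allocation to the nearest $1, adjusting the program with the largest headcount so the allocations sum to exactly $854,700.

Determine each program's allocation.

Headcount total: 189 + 173 + 134 = 496.
Proportional shares: Thornfield Recovery 325,682.06; Winslow Youth 298,111.09; Central Wellness 230,906.85.
At nearest $1: Thornfield Recovery $325,682; Winslow Youth $298,111; Central Wellness $230,907. Sum = $854,700.
Rounded total matches; no reconciliation needed.

Thornfield Recovery: $325,682; Winslow Youth: $298,111; Central Wellness: $230,907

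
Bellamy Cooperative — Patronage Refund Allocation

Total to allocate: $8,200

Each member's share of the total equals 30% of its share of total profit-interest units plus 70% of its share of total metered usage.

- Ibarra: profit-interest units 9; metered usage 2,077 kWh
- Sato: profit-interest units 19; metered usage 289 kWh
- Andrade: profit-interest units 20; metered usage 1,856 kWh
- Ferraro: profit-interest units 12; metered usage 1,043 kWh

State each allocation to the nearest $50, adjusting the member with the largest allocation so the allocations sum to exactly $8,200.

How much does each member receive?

Totals — profit-interest units 60, metered usage 5,265.
Combined weights (30% profit-interest units + 70% metered usage): Ibarra 0.3211; Sato 0.1334; Andrade 0.3468; Ferraro 0.1987.
Proportional shares: Ibarra 2,633.38; Sato 1,094.07; Andrade 2,843.45; Ferraro 1,629.10.
After rounding ($50): Ibarra $2,650; Sato $1,100; Andrade $2,850; Ferraro $1,650. Sum = $8,250.
Difference $8,200 − $8,250 = −$50 applied to largest allocation (Andrade): Andrade becomes $2,800.

Ibarra: $2,650 | Sato: $1,100 | Andrade: $2,800 | Ferraro: $1,650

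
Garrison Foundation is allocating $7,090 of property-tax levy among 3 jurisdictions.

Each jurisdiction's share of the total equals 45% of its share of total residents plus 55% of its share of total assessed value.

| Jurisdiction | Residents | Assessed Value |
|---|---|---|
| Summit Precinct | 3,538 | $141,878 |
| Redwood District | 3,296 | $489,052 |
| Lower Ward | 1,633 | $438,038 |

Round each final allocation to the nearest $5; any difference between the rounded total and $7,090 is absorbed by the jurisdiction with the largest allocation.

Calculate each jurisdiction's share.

Residents total 8,467; assessed value total 1,068,968.
Combined weights (45% residents + 55% assessed value): Summit Precinct 0.2610; Redwood District 0.4268; Lower Ward 0.3122.
Raw shares: Summit Precinct 1,850.73; Redwood District 3,026.00; Lower Ward 2,213.26.
After rounding ($5): Summit Precinct $1,850; Redwood District $3,025; Lower Ward $2,215. Sum = $7,090.
Rounded total matches; no reconciliation needed.

Summit Precinct: $1,850; Redwood District: $3,025; Lower Ward: $2,215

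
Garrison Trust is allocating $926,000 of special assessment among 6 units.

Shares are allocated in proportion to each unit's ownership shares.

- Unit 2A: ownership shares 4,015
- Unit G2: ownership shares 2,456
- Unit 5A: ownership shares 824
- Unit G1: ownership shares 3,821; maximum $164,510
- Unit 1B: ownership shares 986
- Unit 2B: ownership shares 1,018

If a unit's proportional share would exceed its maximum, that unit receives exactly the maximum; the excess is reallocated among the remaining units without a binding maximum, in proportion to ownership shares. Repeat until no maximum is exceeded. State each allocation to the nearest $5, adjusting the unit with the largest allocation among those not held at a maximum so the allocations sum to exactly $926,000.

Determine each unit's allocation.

Unit 2A: $328,785 · Unit G2: $201,120 · Unit 5A: $67,475 · Unit G1: $164,510 · Unit 1B: $80,745 · Unit 2B: $83,365

Combined ownership shares = 13,120.
Unconstrained shares: Unit 2A 283,375.76; Unit G2 173,342.68; Unit 5A 58,157.32; Unit G1 269,683.38; Unit 1B 69,591.16; Unit 2B 71,849.70.
Held at cap: Unit G1 ($164,510); residual $761,490 reallocated over remaining ownership shares 9,299.
Remaining shares: Unit 2A 328,786.14 → $328,785; Unit G2 201,120.49 → $201,120; Unit 5A 67,476.91 → $67,475; Unit 1B 80,743.00 → $80,745; Unit 2B 83,363.46 → $83,365.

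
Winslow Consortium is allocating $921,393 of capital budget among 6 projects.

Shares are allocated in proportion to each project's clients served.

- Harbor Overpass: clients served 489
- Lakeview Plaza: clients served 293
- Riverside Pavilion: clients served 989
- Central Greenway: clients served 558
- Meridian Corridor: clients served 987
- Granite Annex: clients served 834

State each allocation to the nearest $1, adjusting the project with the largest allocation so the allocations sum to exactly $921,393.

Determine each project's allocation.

Harbor Overpass: $108,569 | Lakeview Plaza: $65,053 | Riverside Pavilion: $219,579 | Central Greenway: $123,889 | Meridian Corridor: $219,136 | Granite Annex: $185,167

Sum of clients served: 4,150.
Proportional shares: Harbor Overpass 489/4,150 × $921,393 = 108,568.96; Lakeview Plaza 293/4,150 × $921,393 = 65,052.57; Riverside Pavilion 989/4,150 × $921,393 = 219,580.16; Central Greenway 558/4,150 × $921,393 = 123,888.505; Meridian Corridor 987/4,150 × $921,393 = 219,136.12; Granite Annex 834/4,150 × $921,393 = 185,166.69.
After rounding ($1): Harbor Overpass $108,569; Lakeview Plaza $65,053; Riverside Pavilion $219,580; Central Greenway $123,889; Meridian Corridor $219,136; Granite Annex $185,167. Sum = $921,394.
Difference $921,393 − $921,394 = −$1 applied to largest allocation (Riverside Pavilion): Riverside Pavilion becomes $219,579.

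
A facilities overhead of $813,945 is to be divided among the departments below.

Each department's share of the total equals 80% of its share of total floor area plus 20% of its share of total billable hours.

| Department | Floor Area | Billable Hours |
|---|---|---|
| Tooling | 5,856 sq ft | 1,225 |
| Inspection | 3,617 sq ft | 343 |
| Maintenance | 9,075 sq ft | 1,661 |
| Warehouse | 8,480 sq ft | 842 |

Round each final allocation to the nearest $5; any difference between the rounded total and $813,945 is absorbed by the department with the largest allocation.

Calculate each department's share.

Tooling: $190,065 | Inspection: $100,855 | Maintenance: $285,055 | Warehouse: $237,970

Floor area total 27,028; billable hours total 4,071.
Combined weights (80% floor area + 20% billable hours): Tooling 0.2335; Inspection 0.1239; Maintenance 0.3502; Warehouse 0.2924.
Raw shares: Tooling 190,066.85; Inspection 100,856.12; Maintenance 285,053.23; Warehouse 237,968.80.
After rounding ($5): Tooling $190,065; Inspection $100,855; Maintenance $285,055; Warehouse $237,970. Sum = $813,945.
No rounding difference to absorb.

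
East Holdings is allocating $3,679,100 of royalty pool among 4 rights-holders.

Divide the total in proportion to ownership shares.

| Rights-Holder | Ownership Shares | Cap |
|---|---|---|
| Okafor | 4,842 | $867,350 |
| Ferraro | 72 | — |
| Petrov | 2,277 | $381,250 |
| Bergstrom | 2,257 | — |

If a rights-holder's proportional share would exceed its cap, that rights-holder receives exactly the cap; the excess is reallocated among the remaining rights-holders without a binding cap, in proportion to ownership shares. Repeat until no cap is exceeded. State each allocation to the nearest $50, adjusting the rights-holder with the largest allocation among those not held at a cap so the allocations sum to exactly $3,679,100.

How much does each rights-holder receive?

Okafor: $867,350 | Ferraro: $75,150 | Petrov: $381,250 | Bergstrom: $2,355,350

Combined ownership shares = 9,448.
Pro-rata shares before constraints: Okafor 1,885,499.81; Ferraro 28,037.17; Petrov 886,675.56; Bergstrom 878,887.46.
Held at cap: Okafor ($867,350), Petrov ($381,250); remaining pool $2,430,500 reallocated over remaining ownership shares 2,329.
Shares after redistribution: Ferraro 75,137.83 → $75,150; Bergstrom 2,355,362.17 → $2,355,350.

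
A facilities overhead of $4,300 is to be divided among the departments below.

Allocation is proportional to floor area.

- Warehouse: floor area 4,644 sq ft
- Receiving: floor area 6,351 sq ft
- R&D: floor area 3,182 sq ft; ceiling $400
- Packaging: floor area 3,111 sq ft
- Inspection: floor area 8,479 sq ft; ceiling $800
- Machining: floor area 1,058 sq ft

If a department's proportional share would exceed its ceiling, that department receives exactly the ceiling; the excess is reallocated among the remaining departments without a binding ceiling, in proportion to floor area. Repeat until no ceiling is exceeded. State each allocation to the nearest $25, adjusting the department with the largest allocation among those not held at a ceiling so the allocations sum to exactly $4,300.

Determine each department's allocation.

Warehouse: $950 | Receiving: $1,300 | R&D: $400 | Packaging: $625 | Inspection: $800 | Machining: $225

Total floor area = 26,825.
Unconstrained shares: Warehouse 744.42; Receiving 1,018.05; R&D 510.07; Packaging 498.69; Inspection 1,359.17; Machining 169.60.
Held at cap: R&D ($400), Inspection ($800); balance $3,100 reallocated over remaining floor area 15,164.
Redistributed shares: Warehouse 949.38 → $950; Receiving 1,298.34 → $1,300; Packaging 635.99 → $625; Machining 216.29 → $225.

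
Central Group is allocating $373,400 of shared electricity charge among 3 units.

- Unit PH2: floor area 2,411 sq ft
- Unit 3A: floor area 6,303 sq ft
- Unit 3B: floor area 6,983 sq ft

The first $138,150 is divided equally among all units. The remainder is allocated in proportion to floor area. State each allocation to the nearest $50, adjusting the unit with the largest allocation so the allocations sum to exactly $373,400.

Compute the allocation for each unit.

Equal tier: $138,150 ÷ 3 = $46,050 apiece.
Remainder $235,250 by floor area (total 15,697): Unit PH2 36,133.51 → $36,150; Unit 3A 94,462.68 → $94,450; Unit 3B 104,653.80 → $104,650.
Totals: Unit PH2 $46,050 + $36,150 = $82,200; Unit 3A $46,050 + $94,450 = $140,500; Unit 3B $46,050 + $104,650 = $150,700.

Unit PH2: $82,200 · Unit 3A: $140,500 · Unit 3B: $150,700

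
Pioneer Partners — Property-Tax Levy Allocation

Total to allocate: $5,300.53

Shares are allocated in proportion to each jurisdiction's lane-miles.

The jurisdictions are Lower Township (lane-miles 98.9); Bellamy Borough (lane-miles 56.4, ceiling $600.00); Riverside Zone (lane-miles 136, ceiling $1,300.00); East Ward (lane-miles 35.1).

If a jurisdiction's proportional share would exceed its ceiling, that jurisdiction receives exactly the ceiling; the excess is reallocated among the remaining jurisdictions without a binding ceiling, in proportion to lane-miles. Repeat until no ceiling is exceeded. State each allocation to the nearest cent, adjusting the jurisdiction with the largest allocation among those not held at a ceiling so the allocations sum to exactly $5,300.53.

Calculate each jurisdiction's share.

Combined lane-miles = 326.4.
Unconstrained shares: Lower Township 1,606.0736; Bellamy Borough 915.9004; Riverside Zone 2,208.5542; East Ward 570.0018.
Capped: Bellamy Borough ($600.00), Riverside Zone ($1,300.00); balance $3,400.53 reallocated over remaining lane-miles 134.
Redistributed shares: Lower Township 2,509.7942 → $2,509.79; East Ward 890.7358 → $890.74.

Lower Township: $2,509.79 · Bellamy Borough: $600.00 · Riverside Zone: $1,300.00 · East Ward: $890.74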